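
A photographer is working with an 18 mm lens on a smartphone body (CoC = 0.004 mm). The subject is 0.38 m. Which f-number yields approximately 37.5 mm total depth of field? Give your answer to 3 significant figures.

f/11

Write h = H − f = f²/(N·c). The thin-lens limits are Dn = s·h/(h + (s−f)) and Df = s·h/(h − (s−f)), so DoF = Df − Dn = 2·s·(s−f)·h / (h² − (s−f)²).
That is a quadratic in h: DoF·h² − 2·s·(s−f)·h − DoF·(s−f)² = 0 ⇒ h = (s−f)·(s + √(s² + DoF²)) / DoF = 362 × (380 + √(380² + 37.5²)) / 37.5 = 362 × (380 + 381.846) / 37.5 ≈ 7354.4 mm.
Then N = f²/(c·h) = 18² / (0.004 × 7354.4) = 324 / 29.417 ≈ 11.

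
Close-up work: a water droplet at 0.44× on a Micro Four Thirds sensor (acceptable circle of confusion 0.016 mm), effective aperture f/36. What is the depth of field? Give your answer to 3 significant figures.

5.95 mm

At magnification m, DoF ≈ 2·N_eff·c/m² = 2 × 36 × 0.016 / 0.44² = 1.152 / 0.1936 ≈ 5.95 mm.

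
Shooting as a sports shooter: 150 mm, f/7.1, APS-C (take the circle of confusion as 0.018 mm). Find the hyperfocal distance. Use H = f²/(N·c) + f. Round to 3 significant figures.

176 m

Hyperfocal distance H = f²/(N·c) + f = 150²/(7.1 × 0.018) + 150 = 22500/0.1278 + 150 ≈ 176206.3 mm ≈ 176 m.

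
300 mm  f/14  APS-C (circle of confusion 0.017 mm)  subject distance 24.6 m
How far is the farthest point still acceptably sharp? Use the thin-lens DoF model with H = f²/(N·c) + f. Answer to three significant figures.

26.3 m

Hyperfocal distance H = f²/(N·c) + f = 300²/(14 × 0.017) + 300 = 90000/0.238 + 300 ≈ 378451.3 mm ≈ 378.5 m.
Far limit Df = s·(H − f)/(H − s) = 24600 × (378451.3 − 300) / (378451.3 − 24600) = 24600 × 378151.3 / 353851.3 ≈ 26289 mm ≈ 26.3 m.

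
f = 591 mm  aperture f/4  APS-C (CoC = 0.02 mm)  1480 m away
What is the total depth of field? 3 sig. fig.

Hyperfocal distance H = f²/(N·c) + f = 591²/(4 × 0.02) + 591 = 349281/0.08 + 591 ≈ 4366603.5 mm ≈ 4367 m.
Near limit Dn = s·(H − f)/(H + s − 2f) = 1480000 × (4366603.5 − 591) / (4366603.5 + 1480000 − 2 × 591) = 1480000 × 4366012.5 / 5845421.5 ≈ 1105429 mm.
Far limit Df = s·(H − f)/(H − s) = 1480000 × (4366603.5 − 591) / (4366603.5 − 1480000) = 1480000 × 4366012.5 / 2886603.5 ≈ 2238513 mm.
Depth of field = Df − Dn = 2238513 − 1105429 ≈ 1133084 mm ≈ 1130 m.

1130 m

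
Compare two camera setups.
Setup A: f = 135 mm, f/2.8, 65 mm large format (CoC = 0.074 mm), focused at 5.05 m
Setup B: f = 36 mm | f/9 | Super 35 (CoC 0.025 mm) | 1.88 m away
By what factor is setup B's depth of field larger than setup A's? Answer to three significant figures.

2.37

Setup A: H = 135²/(2.8×0.074) + 135 ≈ 88093.5 mm; DoF = Df − Dn = 5348.89 − 4782.75 ≈ 566.14 mm.
Setup B: H = 36²/(9×0.025) + 36 ≈ 5796.0 mm; DoF = Df − Dn = 2765.3 − 1424.1 ≈ 1341.2 mm.
Ratio = 1341.2 / 566.14 ≈ 2.37.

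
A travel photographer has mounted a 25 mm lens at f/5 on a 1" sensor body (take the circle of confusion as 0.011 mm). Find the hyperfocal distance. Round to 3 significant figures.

11.4 m

Hyperfocal distance H = f²/(N·c) + f = 25²/(5 × 0.011) + 25 = 625/0.055 + 25 ≈ 11388.6 mm ≈ 11.4 m.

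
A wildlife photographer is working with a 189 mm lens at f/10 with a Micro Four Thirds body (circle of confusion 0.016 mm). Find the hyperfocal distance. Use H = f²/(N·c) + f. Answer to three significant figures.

Hyperfocal distance H = f²/(N·c) + f = 189²/(10 × 0.016) + 189 = 35721/0.16 + 189 ≈ 223445.2 mm ≈ 223 m.

223 m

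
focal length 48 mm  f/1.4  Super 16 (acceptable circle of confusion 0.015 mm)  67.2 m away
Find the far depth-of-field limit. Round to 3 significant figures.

Hyperfocal distance H = f²/(N·c) + f = 48²/(1.4 × 0.015) + 48 = 2304/0.021 + 48 ≈ 109762.3 mm ≈ 109.8 m.
Far limit Df = s·(H − f)/(H − s) = 67200 × (109762.3 − 48) / (109762.3 − 67200) = 67200 × 109714.3 / 42562.3 ≈ 173224 mm ≈ 173 m.

173 m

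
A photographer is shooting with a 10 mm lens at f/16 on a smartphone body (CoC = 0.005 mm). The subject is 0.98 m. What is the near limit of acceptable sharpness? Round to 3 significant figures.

0.552 m

Hyperfocal distance H = f²/(N·c) + f = 10²/(16 × 0.005) + 10 = 100/0.08 + 10 ≈ 1260.0 mm ≈ 1.260 m.
Near limit Dn = s·(H − f)/(H + s − 2f) = 980 × (1260.0 − 10) / (1260.0 + 980 − 2 × 10) = 980 × 1250.0 / 2220.0 ≈ 551.80 mm ≈ 0.552 m.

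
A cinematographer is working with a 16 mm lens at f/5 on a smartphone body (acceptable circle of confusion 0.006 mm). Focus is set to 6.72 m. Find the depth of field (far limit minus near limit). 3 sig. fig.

27.6 m

Hyperfocal distance H = f²/(N·c) + f = 16²/(5 × 0.006) + 16 = 256/0.03 + 16 ≈ 8549.3 mm ≈ 8.549 m.
Near limit Dn = s·(H − f)/(H + s − 2f) = 6720 × (8549.3 − 16) / (8549.3 + 6720 − 2 × 16) = 6720 × 8533.3 / 15237.3 ≈ 3763 mm.
Far limit Df = s·(H − f)/(H − s) = 6720 × (8549.3 − 16) / (8549.3 − 6720) = 6720 × 8533.3 / 1829.3 ≈ 31347 mm.
Depth of field = Df − Dn = 31347 − 3763 ≈ 27584 mm ≈ 27.6 m.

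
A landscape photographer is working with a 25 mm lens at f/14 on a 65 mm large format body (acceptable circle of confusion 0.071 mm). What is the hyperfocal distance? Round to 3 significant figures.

0.654 m

Hyperfocal distance H = f²/(N·c) + f = 25²/(14 × 0.071) + 25 = 625/0.994 + 25 ≈ 653.8 mm ≈ 0.654 m.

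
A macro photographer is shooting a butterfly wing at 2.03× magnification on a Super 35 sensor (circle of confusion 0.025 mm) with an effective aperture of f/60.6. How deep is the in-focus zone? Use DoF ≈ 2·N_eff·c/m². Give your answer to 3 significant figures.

0.735 mm

At magnification m, DoF ≈ 2·N_eff·c/m² = 2 × 60.6 × 0.025 / 2.03² = 3.03 / 4.121 ≈ 0.735 mm.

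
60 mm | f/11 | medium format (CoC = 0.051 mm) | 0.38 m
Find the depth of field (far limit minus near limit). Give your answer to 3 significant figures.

Hyperfocal distance H = f²/(N·c) + f = 60²/(11 × 0.051) + 60 = 3600/0.561 + 60 ≈ 6477.1 mm ≈ 6.477 m.
Near limit Dn = s·(H − f)/(H + s − 2f) = 380 × (6477.1 − 60) / (6477.1 + 380 − 2 × 60) = 380 × 6417.1 / 6737.1 ≈ 361.951 mm.
Far limit Df = s·(H − f)/(H − s) = 380 × (6477.1 − 60) / (6477.1 − 380) = 380 × 6417.1 / 6097.1 ≈ 399.944 mm.
Depth of field = Df − Dn = 399.944 − 361.951 ≈ 37.993 mm.

38.0 mm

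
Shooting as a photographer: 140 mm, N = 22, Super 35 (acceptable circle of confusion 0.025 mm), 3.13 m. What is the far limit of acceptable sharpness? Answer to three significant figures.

Hyperfocal distance H = f²/(N·c) + f = 140²/(22 × 0.025) + 140 = 19600/0.55 + 140 ≈ 35776.4 mm ≈ 35.78 m.
Far limit Df = s·(H − f)/(H − s) = 3130 × (35776.4 − 140) / (35776.4 − 3130) = 3130 × 35636.4 / 32646.4 ≈ 3416.7 mm ≈ 3.42 m.

3.42 m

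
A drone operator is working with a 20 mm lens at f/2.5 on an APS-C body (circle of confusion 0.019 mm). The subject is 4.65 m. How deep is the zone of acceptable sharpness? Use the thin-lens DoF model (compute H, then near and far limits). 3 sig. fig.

7.33 m

Hyperfocal distance H = f²/(N·c) + f = 20²/(2.5 × 0.019) + 20 = 400/0.0475 + 20 ≈ 8441.1 mm ≈ 8.441 m.
Near limit Dn = s·(H − f)/(H + s − 2f) = 4650 × (8441.1 − 20) / (8441.1 + 4650 − 2 × 20) = 4650 × 8421.1 / 13051.1 ≈ 3000.4 mm.
Far limit Df = s·(H − f)/(H − s) = 4650 × (8441.1 − 20) / (8441.1 − 4650) = 4650 × 8421.1 / 3791.1 ≈ 10329.0 mm.
Depth of field = Df − Dn = 10329.0 − 3000.4 ≈ 7328.6 mm ≈ 7.33 m.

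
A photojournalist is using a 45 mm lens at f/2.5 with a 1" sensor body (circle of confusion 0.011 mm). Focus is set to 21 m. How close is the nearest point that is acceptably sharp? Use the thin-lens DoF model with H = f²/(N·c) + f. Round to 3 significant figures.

16.3 m

Hyperfocal distance H = f²/(N·c) + f = 45²/(2.5 × 0.011) + 45 = 2025/0.0275 + 45 ≈ 73681.4 mm ≈ 73.68 m.
Near limit Dn = s·(H − f)/(H + s − 2f) = 21000 × (73681.4 − 45) / (73681.4 + 21000 − 2 × 45) = 21000 × 73636.4 / 94591.4 ≈ 16348 mm ≈ 16.3 m.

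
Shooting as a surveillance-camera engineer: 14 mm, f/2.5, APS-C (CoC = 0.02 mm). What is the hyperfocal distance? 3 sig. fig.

Hyperfocal distance H = f²/(N·c) + f = 14²/(2.5 × 0.02) + 14 = 196/0.05 + 14 ≈ 3934.0 mm ≈ 3.93 m.

3.93 m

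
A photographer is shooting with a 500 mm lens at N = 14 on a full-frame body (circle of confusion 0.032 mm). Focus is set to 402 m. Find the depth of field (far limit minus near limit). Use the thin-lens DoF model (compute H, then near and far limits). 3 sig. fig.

Hyperfocal distance H = f²/(N·c) + f = 500²/(14 × 0.032) + 500 = 250000/0.448 + 500 ≈ 558535.7 mm ≈ 558.5 m.
Near limit Dn = s·(H − f)/(H + s − 2f) = 402000 × (558535.7 − 500) / (558535.7 + 402000 − 2 × 500) = 402000 × 558035.7 / 959535.7 ≈ 233791 mm.
Far limit Df = s·(H − f)/(H − s) = 402000 × (558535.7 − 500) / (558535.7 − 402000) = 402000 × 558035.7 / 156535.7 ≈ 1433094 mm.
Depth of field = Df − Dn = 1433094 − 233791 ≈ 1199303 mm ≈ 1200 m.

1200 m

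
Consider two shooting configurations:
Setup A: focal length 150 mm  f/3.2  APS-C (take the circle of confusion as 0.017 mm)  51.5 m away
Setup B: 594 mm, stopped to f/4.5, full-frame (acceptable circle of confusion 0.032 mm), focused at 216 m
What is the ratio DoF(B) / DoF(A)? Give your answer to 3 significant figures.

2.95

Setup A: H = 150²/(3.2×0.017) + 150 ≈ 413752.9 mm; DoF = Df − Dn = 58800 − 45812 ≈ 12988 mm.
Setup B: H = 594²/(4.5×0.032) + 594 ≈ 2450844.0 mm; DoF = Df − Dn = 236819 − 198545 ≈ 38274 mm.
Ratio = 38274 / 12988 ≈ 2.95.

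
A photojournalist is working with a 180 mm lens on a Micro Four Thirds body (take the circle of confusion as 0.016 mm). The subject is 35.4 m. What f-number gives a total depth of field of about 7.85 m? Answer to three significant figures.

f/6.30

Write h = H − f = f²/(N·c). The thin-lens limits are Dn = s·h/(h + (s−f)) and Df = s·h/(h − (s−f)), so DoF = Df − Dn = 2·s·(s−f)·h / (h² − (s−f)²).
That is a quadratic in h: DoF·h² − 2·s·(s−f)·h − DoF·(s−f)² = 0 ⇒ h = (s−f)·(s + √(s² + DoF²)) / DoF = 35220 × (35400 + √(35400² + 7850²)) / 7850 = 35220 × (35400 + 36259.9) / 7850 ≈ 321511 mm.
Then N = f²/(c·h) = 180² / (0.016 × 321511) = 32400 / 5144.2 ≈ 6.30.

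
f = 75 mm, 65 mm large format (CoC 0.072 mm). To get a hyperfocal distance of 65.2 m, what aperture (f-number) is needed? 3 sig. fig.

f/1.20

Rearrange H = f²/(N·c) + f for N: N = f² / ((H − f)·c).
N = 75² / ((65200 − 75) × 0.072) = 5625 / 4689 ≈ 1.20.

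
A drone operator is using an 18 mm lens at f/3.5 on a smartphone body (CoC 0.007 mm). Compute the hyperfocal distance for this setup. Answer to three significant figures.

Hyperfocal distance H = f²/(N·c) + f = 18²/(3.5 × 0.007) + 18 = 324/0.0245 + 18 ≈ 13242.5 mm ≈ 13.2 m.

13.2 m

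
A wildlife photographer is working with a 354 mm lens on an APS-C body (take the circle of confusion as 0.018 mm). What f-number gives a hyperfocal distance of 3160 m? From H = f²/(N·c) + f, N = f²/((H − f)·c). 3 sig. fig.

f/2.20

Rearrange H = f²/(N·c) + f for N: N = f² / ((H − f)·c).
N = 354² / ((3160000 − 354) × 0.018) = 125316 / 56874 ≈ 2.20.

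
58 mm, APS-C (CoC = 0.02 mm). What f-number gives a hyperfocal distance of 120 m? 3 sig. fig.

f/1.40

Rearrange H = f²/(N·c) + f for N: N = f² / ((H − f)·c).
N = 58² / ((120000 − 58) × 0.02) = 3364 / 2399 ≈ 1.40.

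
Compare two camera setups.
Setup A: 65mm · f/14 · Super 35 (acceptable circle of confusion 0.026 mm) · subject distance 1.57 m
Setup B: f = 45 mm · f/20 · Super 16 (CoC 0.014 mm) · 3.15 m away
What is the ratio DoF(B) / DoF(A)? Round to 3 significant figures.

8.01

Setup A: H = 65²/(14×0.026) + 65 ≈ 11672.1 mm; DoF = Df − Dn = 1803.90 − 1389.80 ≈ 414.10 mm.
Setup B: H = 45²/(20×0.014) + 45 ≈ 7277.1 mm; DoF = Df − Dn = 5519.9 − 2203.8 ≈ 3316.1 mm.
Ratio = 3316.1 / 414.10 ≈ 8.01.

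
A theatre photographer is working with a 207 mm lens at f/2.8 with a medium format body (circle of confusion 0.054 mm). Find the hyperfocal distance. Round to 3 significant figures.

Hyperfocal distance H = f²/(N·c) + f = 207²/(2.8 × 0.054) + 207 = 42849/0.1512 + 207 ≈ 283599.9 mm ≈ 284 m.

284 m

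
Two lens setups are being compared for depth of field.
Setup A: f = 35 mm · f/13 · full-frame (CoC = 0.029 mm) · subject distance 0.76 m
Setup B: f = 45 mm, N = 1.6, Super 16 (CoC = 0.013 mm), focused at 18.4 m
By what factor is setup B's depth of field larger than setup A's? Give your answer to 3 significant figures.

Setup A: H = 35²/(13×0.029) + 35 ≈ 3284.3 mm; DoF = Df − Dn = 978.28 − 621.36 ≈ 356.92 mm.
Setup B: H = 45²/(1.6×0.013) + 45 ≈ 97400.8 mm; DoF = Df − Dn = 22675.0 − 15481.2 ≈ 7193.8 mm.
Ratio = 7193.8 / 356.92 ≈ 20.2.

20.2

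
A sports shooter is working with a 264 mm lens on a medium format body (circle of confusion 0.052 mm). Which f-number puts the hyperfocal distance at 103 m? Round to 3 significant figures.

Rearrange H = f²/(N·c) + f for N: N = f² / ((H − f)·c).
N = 264² / ((103000 − 264) × 0.052) = 69696 / 5342 ≈ 13.

f/13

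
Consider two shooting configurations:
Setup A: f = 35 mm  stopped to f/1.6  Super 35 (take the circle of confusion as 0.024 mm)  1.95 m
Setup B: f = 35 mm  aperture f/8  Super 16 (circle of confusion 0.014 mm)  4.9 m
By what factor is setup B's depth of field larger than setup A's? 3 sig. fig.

23.1

Setup A: H = 35²/(1.6×0.024) + 35 ≈ 31936.0 mm; DoF = Df − Dn = 2074.53 − 1839.57 ≈ 234.96 mm.
Setup B: H = 35²/(8×0.014) + 35 ≈ 10972.5 mm; DoF = Df − Dn = 8825.6 − 3391.5 ≈ 5434.1 mm.
Ratio = 5434.1 / 234.96 ≈ 23.1.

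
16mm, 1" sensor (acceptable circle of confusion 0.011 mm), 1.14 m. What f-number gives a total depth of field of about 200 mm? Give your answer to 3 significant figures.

f/1.80

Write h = H − f = f²/(N·c). The thin-lens limits are Dn = s·h/(h + (s−f)) and Df = s·h/(h − (s−f)), so DoF = Df − Dn = 2·s·(s−f)·h / (h² − (s−f)²).
That is a quadratic in h: DoF·h² − 2·s·(s−f)·h − DoF·(s−f)² = 0 ⇒ h = (s−f)·(s + √(s² + DoF²)) / DoF = 1124 × (1140 + √(1140² + 200²)) / 200 = 1124 × (1140 + 1157.41) / 200 ≈ 12911 mm.
Then N = f²/(c·h) = 16² / (0.011 × 12911) = 256 / 142.03 ≈ 1.80.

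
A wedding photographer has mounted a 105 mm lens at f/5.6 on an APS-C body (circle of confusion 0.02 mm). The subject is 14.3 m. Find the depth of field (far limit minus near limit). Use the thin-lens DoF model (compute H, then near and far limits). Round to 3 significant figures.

4.21 m

Hyperfocal distance H = f²/(N·c) + f = 105²/(5.6 × 0.02) + 105 = 11025/0.112 + 105 ≈ 98542.5 mm ≈ 98.54 m.
Near limit Dn = s·(H − f)/(H + s − 2f) = 14300 × (98542.5 − 105) / (98542.5 + 14300 − 2 × 105) = 14300 × 98437.5 / 112632.5 ≈ 12497.8 mm.
Far limit Df = s·(H − f)/(H − s) = 14300 × (98542.5 − 105) / (98542.5 − 14300) = 14300 × 98437.5 / 84242.5 ≈ 16709.6 mm.
Depth of field = Df − Dn = 16709.6 − 12497.8 ≈ 4211.8 mm ≈ 4.21 m.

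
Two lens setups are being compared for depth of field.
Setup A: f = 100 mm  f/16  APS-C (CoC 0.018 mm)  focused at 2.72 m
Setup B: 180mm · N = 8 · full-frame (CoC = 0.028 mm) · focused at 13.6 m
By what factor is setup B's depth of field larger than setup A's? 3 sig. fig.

6.17

Setup A: H = 100²/(16×0.018) + 100 ≈ 34822.2 mm; DoF = Df − Dn = 2941.99 − 2529.16 ≈ 412.83 mm.
Setup B: H = 180²/(8×0.028) + 180 ≈ 144822.9 mm; DoF = Df − Dn = 14990.9 − 12445.3 ≈ 2545.6 mm.
Ratio = 2545.6 / 412.83 ≈ 6.17.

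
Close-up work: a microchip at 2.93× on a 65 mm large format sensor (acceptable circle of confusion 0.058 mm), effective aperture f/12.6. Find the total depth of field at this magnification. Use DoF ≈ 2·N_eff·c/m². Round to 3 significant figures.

0.170 mm

At magnification m, DoF ≈ 2·N_eff·c/m² = 2 × 12.6 × 0.058 / 2.93² = 1.462 / 8.585 ≈ 0.17 mm.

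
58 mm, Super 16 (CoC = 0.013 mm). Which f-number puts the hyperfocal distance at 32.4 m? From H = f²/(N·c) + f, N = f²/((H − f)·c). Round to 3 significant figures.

Rearrange H = f²/(N·c) + f for N: N = f² / ((H − f)·c).
N = 58² / ((32400 − 58) × 0.013) = 3364 / 420.4 ≈ 8.

f/8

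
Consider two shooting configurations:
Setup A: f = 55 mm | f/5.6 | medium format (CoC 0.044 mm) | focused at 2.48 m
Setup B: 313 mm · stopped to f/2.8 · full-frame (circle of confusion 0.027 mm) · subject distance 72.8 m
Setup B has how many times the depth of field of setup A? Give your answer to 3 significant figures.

Setup A: H = 55²/(5.6×0.044) + 55 ≈ 12331.8 mm; DoF = Df − Dn = 3090.4 − 2070.9 ≈ 1019.5 mm.
Setup B: H = 313²/(2.8×0.027) + 313 ≈ 1296199.2 mm; DoF = Df − Dn = 77113.4 − 68943.6 ≈ 8169.8 mm.
Ratio = 8169.8 / 1019.5 ≈ 8.01.

8.01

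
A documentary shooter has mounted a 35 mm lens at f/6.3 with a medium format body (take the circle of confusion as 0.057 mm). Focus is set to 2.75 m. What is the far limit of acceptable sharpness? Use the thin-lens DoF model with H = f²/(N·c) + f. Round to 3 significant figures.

13.5 m

Hyperfocal distance H = f²/(N·c) + f = 35²/(6.3 × 0.057) + 35 = 1225/0.3591 + 35 ≈ 3446.3 mm ≈ 3.446 m.
Far limit Df = s·(H − f)/(H − s) = 2750 × (3446.3 − 35) / (3446.3 − 2750) = 2750 × 3411.3 / 696.3 ≈ 13473 mm ≈ 13.5 m.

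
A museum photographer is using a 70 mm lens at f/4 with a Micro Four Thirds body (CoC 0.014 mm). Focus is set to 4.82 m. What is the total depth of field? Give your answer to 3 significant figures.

Hyperfocal distance H = f²/(N·c) + f = 70²/(4 × 0.014) + 70 = 4900/0.056 + 70 ≈ 87570.0 mm ≈ 87.57 m.
Near limit Dn = s·(H − f)/(H + s − 2f) = 4820 × (87570.0 − 70) / (87570.0 + 4820 − 2 × 70) = 4820 × 87500.0 / 92250.0 ≈ 4571.82 mm.
Far limit Df = s·(H − f)/(H − s) = 4820 × (87570.0 − 70) / (87570.0 − 4820) = 4820 × 87500.0 / 82750.0 ≈ 5096.68 mm.
Depth of field = Df − Dn = 5096.68 − 4571.82 ≈ 524.86 mm ≈ 0.525 m.

0.525 m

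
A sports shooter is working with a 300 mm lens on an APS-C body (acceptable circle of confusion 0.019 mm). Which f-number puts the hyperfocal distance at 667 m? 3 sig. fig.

Rearrange H = f²/(N·c) + f for N: N = f² / ((H − f)·c).
N = 300² / ((667000 − 300) × 0.019) = 90000 / 12667 ≈ 7.10.

f/7.10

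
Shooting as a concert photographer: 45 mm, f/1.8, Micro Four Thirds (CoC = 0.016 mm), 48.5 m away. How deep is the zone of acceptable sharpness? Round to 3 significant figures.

127 m

Hyperfocal distance H = f²/(N·c) + f = 45²/(1.8 × 0.016) + 45 = 2025/0.0288 + 45 ≈ 70357.5 mm ≈ 70.36 m.
Near limit Dn = s·(H − f)/(H + s − 2f) = 48500 × (70357.5 − 45) / (70357.5 + 48500 − 2 × 45) = 48500 × 70312.5 / 118767.5 ≈ 28713 mm.
Far limit Df = s·(H − f)/(H − s) = 48500 × (70357.5 − 45) / (70357.5 − 48500) = 48500 × 70312.5 / 21857.5 ≈ 156018 mm.
Depth of field = Df − Dn = 156018 − 28713 ≈ 127305 mm ≈ 127 m.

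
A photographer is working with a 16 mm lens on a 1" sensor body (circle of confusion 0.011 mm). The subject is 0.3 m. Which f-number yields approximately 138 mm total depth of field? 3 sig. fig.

Write h = H − f = f²/(N·c). The thin-lens limits are Dn = s·h/(h + (s−f)) and Df = s·h/(h − (s−f)), so DoF = Df − Dn = 2·s·(s−f)·h / (h² − (s−f)²).
That is a quadratic in h: DoF·h² − 2·s·(s−f)·h − DoF·(s−f)² = 0 ⇒ h = (s−f)·(s + √(s² + DoF²)) / DoF = 284 × (300 + √(300² + 138²)) / 138 = 284 × (300 + 330.218) / 138 ≈ 1297.0 mm.
Then N = f²/(c·h) = 16² / (0.011 × 1297.0) = 256 / 14.267 ≈ 17.9.

f/17.9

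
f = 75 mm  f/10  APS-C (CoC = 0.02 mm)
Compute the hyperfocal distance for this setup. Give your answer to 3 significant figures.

Hyperfocal distance H = f²/(N·c) + f = 75²/(10 × 0.02) + 75 = 5625/0.2 + 75 ≈ 28200.0 mm ≈ 28.2 m.

28.2 m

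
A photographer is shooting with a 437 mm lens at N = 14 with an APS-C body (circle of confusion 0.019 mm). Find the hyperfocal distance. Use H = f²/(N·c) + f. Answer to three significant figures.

Hyperfocal distance H = f²/(N·c) + f = 437²/(14 × 0.019) + 437 = 190969/0.266 + 437 ≈ 718365.6 mm ≈ 718 m.

718 m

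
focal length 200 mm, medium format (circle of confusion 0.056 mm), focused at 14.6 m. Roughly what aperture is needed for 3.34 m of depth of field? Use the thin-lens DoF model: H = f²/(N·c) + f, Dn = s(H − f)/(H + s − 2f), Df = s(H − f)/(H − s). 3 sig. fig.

f/5.60

Write h = H − f = f²/(N·c). The thin-lens limits are Dn = s·h/(h + (s−f)) and Df = s·h/(h − (s−f)), so DoF = Df − Dn = 2·s·(s−f)·h / (h² − (s−f)²).
That is a quadratic in h: DoF·h² − 2·s·(s−f)·h − DoF·(s−f)² = 0 ⇒ h = (s−f)·(s + √(s² + DoF²)) / DoF = 14400 × (14600 + √(14600² + 3340²)) / 3340 = 14400 × (14600 + 14977.2) / 3340 ≈ 127518 mm.
Then N = f²/(c·h) = 200² / (0.056 × 127518) = 40000 / 7141.0 ≈ 5.60.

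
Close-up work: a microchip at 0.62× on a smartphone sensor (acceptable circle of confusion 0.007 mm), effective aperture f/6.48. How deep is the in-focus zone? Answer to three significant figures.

0.236 mm

At magnification m, DoF ≈ 2·N_eff·c/m² = 2 × 6.48 × 0.007 / 0.62² = 0.09072 / 0.3844 ≈ 0.236 mm.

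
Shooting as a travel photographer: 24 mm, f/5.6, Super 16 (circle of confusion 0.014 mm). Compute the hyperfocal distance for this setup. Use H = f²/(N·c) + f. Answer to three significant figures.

Hyperfocal distance H = f²/(N·c) + f = 24²/(5.6 × 0.014) + 24 = 576/0.0784 + 24 ≈ 7370.9 mm ≈ 7.37 m.

7.37 m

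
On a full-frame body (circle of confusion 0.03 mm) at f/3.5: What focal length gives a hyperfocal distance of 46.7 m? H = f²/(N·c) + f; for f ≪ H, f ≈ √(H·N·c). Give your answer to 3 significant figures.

From H = f²/(N·c) + f, with f ≪ H: f ≈ √(H·N·c) = √(46700 × 3.5 × 0.03) = √4903.5 ≈ 70.02 mm.
The +f correction barely moves this — solving exactly, f² + N·c·f − N·c·H = 0 ⇒ f = (−N·c + √((N·c)² + 4·N·c·H))/2 = (−0.105 + √19614)/2 ≈ 69.973 mm, so f ≈ 70.0 mm.

70.0 mm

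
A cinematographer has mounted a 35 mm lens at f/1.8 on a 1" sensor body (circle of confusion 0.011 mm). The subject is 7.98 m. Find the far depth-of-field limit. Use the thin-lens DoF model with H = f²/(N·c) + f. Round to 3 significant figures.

Hyperfocal distance H = f²/(N·c) + f = 35²/(1.8 × 0.011) + 35 = 1225/0.0198 + 35 ≈ 61903.7 mm ≈ 61.90 m.
Far limit Df = s·(H − f)/(H − s) = 7980 × (61903.7 − 35) / (61903.7 − 7980) = 7980 × 61868.7 / 53923.7 ≈ 9155.8 mm ≈ 9.16 m.

9.16 m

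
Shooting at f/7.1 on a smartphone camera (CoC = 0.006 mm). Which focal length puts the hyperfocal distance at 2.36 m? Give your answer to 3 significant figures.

From H = f²/(N·c) + f, with f ≪ H: f ≈ √(H·N·c) = √(2360 × 7.1 × 0.006) = √100.54 ≈ 10.03 mm.
The +f correction barely moves this — solving exactly, f² + N·c·f − N·c·H = 0 ⇒ f = (−N·c + √((N·c)² + 4·N·c·H))/2 = (−0.0426 + √402.15)/2 ≈ 10.005 mm, so f ≈ 10.0 mm.

10.0 mm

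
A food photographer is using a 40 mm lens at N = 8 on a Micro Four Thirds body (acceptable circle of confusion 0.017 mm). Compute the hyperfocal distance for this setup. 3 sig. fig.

Hyperfocal distance H = f²/(N·c) + f = 40²/(8 × 0.017) + 40 = 1600/0.136 + 40 ≈ 11804.7 mm ≈ 11.8 m.

11.8 m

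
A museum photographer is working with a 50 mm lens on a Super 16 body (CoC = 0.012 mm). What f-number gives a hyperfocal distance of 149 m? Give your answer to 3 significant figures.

Rearrange H = f²/(N·c) + f for N: N = f² / ((H − f)·c).
N = 50² / ((149000 − 50) × 0.012) = 2500 / 1787 ≈ 1.40.

f/1.40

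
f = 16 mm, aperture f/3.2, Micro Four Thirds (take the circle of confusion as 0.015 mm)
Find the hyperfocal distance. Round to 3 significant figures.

Hyperfocal distance H = f²/(N·c) + f = 16²/(3.2 × 0.015) + 16 = 256/0.048 + 16 ≈ 5349.3 mm ≈ 5.35 m.

5.35 m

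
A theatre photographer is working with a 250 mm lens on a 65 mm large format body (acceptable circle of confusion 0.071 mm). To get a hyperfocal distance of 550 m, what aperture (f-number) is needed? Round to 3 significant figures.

Rearrange H = f²/(N·c) + f for N: N = f² / ((H − f)·c).
N = 250² / ((550000 − 250) × 0.071) = 62500 / 39032 ≈ 1.60.

f/1.60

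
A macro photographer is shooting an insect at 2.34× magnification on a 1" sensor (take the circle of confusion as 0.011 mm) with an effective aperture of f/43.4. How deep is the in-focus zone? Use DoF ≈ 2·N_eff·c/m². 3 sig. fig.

At magnification m, DoF ≈ 2·N_eff·c/m² = 2 × 43.4 × 0.011 / 2.34² = 0.9548 / 5.476 ≈ 0.174 mm.

0.174 mm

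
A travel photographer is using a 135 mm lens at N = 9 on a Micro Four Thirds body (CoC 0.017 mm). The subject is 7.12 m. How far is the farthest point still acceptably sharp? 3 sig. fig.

Hyperfocal distance H = f²/(N·c) + f = 135²/(9 × 0.017) + 135 = 18225/0.153 + 135 ≈ 119252.6 mm ≈ 119.3 m.
Far limit Df = s·(H − f)/(H − s) = 7120 × (119252.6 − 135) / (119252.6 − 7120) = 7120 × 119117.6 / 112132.6 ≈ 7563.5 mm ≈ 7.56 m.

7.56 m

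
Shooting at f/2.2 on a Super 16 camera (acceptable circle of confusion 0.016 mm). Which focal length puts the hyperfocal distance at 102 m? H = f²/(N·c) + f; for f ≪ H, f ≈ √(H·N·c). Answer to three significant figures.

From H = f²/(N·c) + f, with f ≪ H: f ≈ √(H·N·c) = √(102000 × 2.2 × 0.016) = √3590.4 ≈ 59.92 mm.
The +f correction barely moves this — solving exactly, f² + N·c·f − N·c·H = 0 ⇒ f = (−N·c + √((N·c)² + 4·N·c·H))/2 = (−0.0352 + √14362)/2 ≈ 59.902 mm, so f ≈ 59.9 mm.

59.9 mm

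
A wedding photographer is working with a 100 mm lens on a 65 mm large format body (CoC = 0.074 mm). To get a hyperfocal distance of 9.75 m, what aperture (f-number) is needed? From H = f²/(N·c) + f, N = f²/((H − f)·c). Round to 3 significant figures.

Rearrange H = f²/(N·c) + f for N: N = f² / ((H − f)·c).
N = 100² / ((9750 − 100) × 0.074) = 10000 / 714.1 ≈ 14.

f/14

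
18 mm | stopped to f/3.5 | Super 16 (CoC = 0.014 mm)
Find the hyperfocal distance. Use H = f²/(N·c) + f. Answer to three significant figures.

Hyperfocal distance H = f²/(N·c) + f = 18²/(3.5 × 0.014) + 18 = 324/0.049 + 18 ≈ 6630.2 mm ≈ 6.63 m.

6.63 m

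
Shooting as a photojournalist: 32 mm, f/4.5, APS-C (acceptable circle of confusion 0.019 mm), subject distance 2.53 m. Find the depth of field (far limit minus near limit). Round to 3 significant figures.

Hyperfocal distance H = f²/(N·c) + f = 32²/(4.5 × 0.019) + 32 = 1024/0.0855 + 32 ≈ 12008.6 mm ≈ 12.01 m.
Near limit Dn = s·(H − f)/(H + s − 2f) = 2530 × (12008.6 − 32) / (12008.6 + 2530 − 2 × 32) = 2530 × 11976.6 / 14474.6 ≈ 2093.4 mm.
Far limit Df = s·(H − f)/(H − s) = 2530 × (12008.6 − 32) / (12008.6 − 2530) = 2530 × 11976.6 / 9478.6 ≈ 3196.8 mm.
Depth of field = Df − Dn = 3196.8 − 2093.4 ≈ 1103.4 mm ≈ 1.10 m.

1.10 m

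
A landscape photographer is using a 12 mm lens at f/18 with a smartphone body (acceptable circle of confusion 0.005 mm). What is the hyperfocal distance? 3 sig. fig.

1.61 m

Hyperfocal distance H = f²/(N·c) + f = 12²/(18 × 0.005) + 12 = 144/0.09 + 12 ≈ 1612.0 mm ≈ 1.61 m.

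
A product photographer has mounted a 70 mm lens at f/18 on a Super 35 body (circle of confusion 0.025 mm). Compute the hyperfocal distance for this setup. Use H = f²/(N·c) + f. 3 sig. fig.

11.0 m

Hyperfocal distance H = f²/(N·c) + f = 70²/(18 × 0.025) + 70 = 4900/0.45 + 70 ≈ 10958.9 mm ≈ 11.0 m.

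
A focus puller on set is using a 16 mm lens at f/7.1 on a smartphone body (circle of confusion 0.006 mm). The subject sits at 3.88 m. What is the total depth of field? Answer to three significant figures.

Hyperfocal distance H = f²/(N·c) + f = 16²/(7.1 × 0.006) + 16 = 256/0.0426 + 16 ≈ 6025.4 mm ≈ 6.025 m.
Near limit Dn = s·(H − f)/(H + s − 2f) = 3880 × (6025.4 − 16) / (6025.4 + 3880 − 2 × 16) = 3880 × 6009.4 / 9873.4 ≈ 2361.5 mm.
Far limit Df = s·(H − f)/(H − s) = 3880 × (6025.4 − 16) / (6025.4 − 3880) = 3880 × 6009.4 / 2145.4 ≈ 10868.2 mm.
Depth of field = Df − Dn = 10868.2 − 2361.5 ≈ 8506.7 mm ≈ 8.51 m.

8.51 m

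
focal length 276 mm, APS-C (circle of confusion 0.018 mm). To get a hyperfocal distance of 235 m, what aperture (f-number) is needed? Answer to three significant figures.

f/18

Rearrange H = f²/(N·c) + f for N: N = f² / ((H − f)·c).
N = 276² / ((235000 − 276) × 0.018) = 76176 / 4225 ≈ 18.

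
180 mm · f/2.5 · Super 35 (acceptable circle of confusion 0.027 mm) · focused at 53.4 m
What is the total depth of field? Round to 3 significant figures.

12.0 m

Hyperfocal distance H = f²/(N·c) + f = 180²/(2.5 × 0.027) + 180 = 32400/0.0675 + 180 ≈ 480180.0 mm ≈ 480.2 m.
Near limit Dn = s·(H − f)/(H + s − 2f) = 53400 × (480180.0 − 180) / (480180.0 + 53400 − 2 × 180) = 53400 × 480000.0 / 533220.0 ≈ 48070 mm.
Far limit Df = s·(H − f)/(H − s) = 53400 × (480180.0 − 180) / (480180.0 − 53400) = 53400 × 480000.0 / 426780.0 ≈ 60059 mm.
Depth of field = Df − Dn = 60059 − 48070 ≈ 11989 mm ≈ 12.0 m.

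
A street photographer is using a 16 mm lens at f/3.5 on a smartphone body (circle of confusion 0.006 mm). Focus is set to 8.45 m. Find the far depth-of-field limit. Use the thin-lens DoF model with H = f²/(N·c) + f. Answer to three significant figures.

Hyperfocal distance H = f²/(N·c) + f = 16²/(3.5 × 0.006) + 16 = 256/0.021 + 16 ≈ 12206.5 mm ≈ 12.21 m.
Far limit Df = s·(H − f)/(H − s) = 8450 × (12206.5 − 16) / (12206.5 − 8450) = 8450 × 12190.5 / 3756.5 ≈ 27422 mm ≈ 27.4 m.

27.4 m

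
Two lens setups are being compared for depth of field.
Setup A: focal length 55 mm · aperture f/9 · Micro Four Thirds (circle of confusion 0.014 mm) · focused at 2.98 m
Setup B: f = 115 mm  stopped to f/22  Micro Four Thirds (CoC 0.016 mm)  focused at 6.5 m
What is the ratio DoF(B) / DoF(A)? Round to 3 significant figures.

Setup A: H = 55²/(9×0.014) + 55 ≈ 24062.9 mm; DoF = Df − Dn = 3393.44 − 2656.36 ≈ 737.08 mm.
Setup B: H = 115²/(22×0.016) + 115 ≈ 37686.0 mm; DoF = Df − Dn = 7830.8 − 5555.8 ≈ 2275.0 mm.
Ratio = 2275.0 / 737.08 ≈ 3.09.

3.09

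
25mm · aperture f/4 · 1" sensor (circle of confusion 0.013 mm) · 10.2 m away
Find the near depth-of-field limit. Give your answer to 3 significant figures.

5.52 m

Hyperfocal distance H = f²/(N·c) + f = 25²/(4 × 0.013) + 25 = 625/0.052 + 25 ≈ 12044.2 mm ≈ 12.04 m.
Near limit Dn = s·(H − f)/(H + s − 2f) = 10200 × (12044.2 − 25) / (12044.2 + 10200 − 2 × 25) = 10200 × 12019.2 / 22194.2 ≈ 5523.8 mm ≈ 5.52 m.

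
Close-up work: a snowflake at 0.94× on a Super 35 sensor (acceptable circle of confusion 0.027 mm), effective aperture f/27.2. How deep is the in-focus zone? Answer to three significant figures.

1.66 mm

At magnification m, DoF ≈ 2·N_eff·c/m² = 2 × 27.2 × 0.027 / 0.94² = 1.469 / 0.8836 ≈ 1.66 mm.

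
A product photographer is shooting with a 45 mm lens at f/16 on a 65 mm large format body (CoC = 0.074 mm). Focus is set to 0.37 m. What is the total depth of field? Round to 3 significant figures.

146 mm

Hyperfocal distance H = f²/(N·c) + f = 45²/(16 × 0.074) + 45 = 2025/1.184 + 45 ≈ 1755.3 mm ≈ 1.755 m.
Near limit Dn = s·(H − f)/(H + s − 2f) = 370 × (1755.3 − 45) / (1755.3 + 370 − 2 × 45) = 370 × 1710.3 / 2035.3 ≈ 310.92 mm.
Far limit Df = s·(H − f)/(H − s) = 370 × (1755.3 − 45) / (1755.3 − 370) = 370 × 1710.3 / 1385.3 ≈ 456.80 mm.
Depth of field = Df − Dn = 456.80 − 310.92 ≈ 145.88 mm.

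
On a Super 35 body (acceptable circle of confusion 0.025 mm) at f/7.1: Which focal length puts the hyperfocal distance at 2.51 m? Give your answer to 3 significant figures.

21.0 mm

From H = f²/(N·c) + f, with f ≪ H: f ≈ √(H·N·c) = √(2510 × 7.1 × 0.025) = √445.52 ≈ 21.11 mm.
Exact: f² + N·c·f − N·c·H = 0 ⇒ f = (−N·c + √((N·c)² + 4·N·c·H))/2 = (−0.1775 + √1782.1)/2 ≈ 21.019 mm ≈ 21.0 mm.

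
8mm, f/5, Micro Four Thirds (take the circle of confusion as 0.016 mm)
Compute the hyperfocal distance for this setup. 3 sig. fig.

0.808 m

Hyperfocal distance H = f²/(N·c) + f = 8²/(5 × 0.016) + 8 = 64/0.08 + 8 ≈ 808.0 mm ≈ 0.808 m.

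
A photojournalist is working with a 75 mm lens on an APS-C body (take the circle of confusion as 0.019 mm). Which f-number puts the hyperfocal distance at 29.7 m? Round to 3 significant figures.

f/9.99

Rearrange H = f²/(N·c) + f for N: N = f² / ((H − f)·c).
N = 75² / ((29700 − 75) × 0.019) = 5625 / 562.9 ≈ 9.99.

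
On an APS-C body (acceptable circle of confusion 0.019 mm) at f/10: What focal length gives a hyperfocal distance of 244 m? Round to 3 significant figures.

215 mm

From H = f²/(N·c) + f, with f ≪ H: f ≈ √(H·N·c) = √(244000 × 10 × 0.019) = √46360 ≈ 215.3 mm.
The +f correction barely moves this — solving exactly, f² + N·c·f − N·c·H = 0 ⇒ f = (−N·c + √((N·c)² + 4·N·c·H))/2 = (−0.19 + √185440)/2 ≈ 215.22 mm, so f ≈ 215 mm.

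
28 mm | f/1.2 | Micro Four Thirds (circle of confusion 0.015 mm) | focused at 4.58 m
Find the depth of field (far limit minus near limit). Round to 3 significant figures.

0.968 m

Hyperfocal distance H = f²/(N·c) + f = 28²/(1.2 × 0.015) + 28 = 784/0.018 + 28 ≈ 43583.6 mm ≈ 43.58 m.
Near limit Dn = s·(H − f)/(H + s − 2f) = 4580 × (43583.6 − 28) / (43583.6 + 4580 − 2 × 28) = 4580 × 43555.6 / 48107.6 ≈ 4146.63 mm.
Far limit Df = s·(H − f)/(H − s) = 4580 × (43583.6 − 28) / (43583.6 − 4580) = 4580 × 43555.6 / 39003.6 ≈ 5114.52 mm.
Depth of field = Df − Dn = 5114.52 − 4146.63 ≈ 967.89 mm ≈ 0.968 m.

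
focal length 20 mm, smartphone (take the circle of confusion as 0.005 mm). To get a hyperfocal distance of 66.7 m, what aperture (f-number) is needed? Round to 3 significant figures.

f/1.20

Rearrange H = f²/(N·c) + f for N: N = f² / ((H − f)·c).
N = 20² / ((66700 − 20) × 0.005) = 400 / 333.4 ≈ 1.20.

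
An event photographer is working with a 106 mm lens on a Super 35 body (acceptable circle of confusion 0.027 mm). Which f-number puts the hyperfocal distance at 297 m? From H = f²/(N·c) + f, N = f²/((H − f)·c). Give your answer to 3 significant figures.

f/1.40

Rearrange H = f²/(N·c) + f for N: N = f² / ((H − f)·c).
N = 106² / ((297000 − 106) × 0.027) = 11236 / 8016 ≈ 1.40.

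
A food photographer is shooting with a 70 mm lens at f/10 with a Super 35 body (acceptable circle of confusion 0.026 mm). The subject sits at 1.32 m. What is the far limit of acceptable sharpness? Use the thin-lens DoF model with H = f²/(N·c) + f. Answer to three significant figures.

Hyperfocal distance H = f²/(N·c) + f = 70²/(10 × 0.026) + 70 = 4900/0.26 + 70 ≈ 18916.2 mm ≈ 18.92 m.
Far limit Df = s·(H − f)/(H − s) = 1320 × (18916.2 − 70) / (18916.2 − 1320) = 1320 × 18846.2 / 17596.2 ≈ 1413.8 mm ≈ 1.41 m.

1.41 m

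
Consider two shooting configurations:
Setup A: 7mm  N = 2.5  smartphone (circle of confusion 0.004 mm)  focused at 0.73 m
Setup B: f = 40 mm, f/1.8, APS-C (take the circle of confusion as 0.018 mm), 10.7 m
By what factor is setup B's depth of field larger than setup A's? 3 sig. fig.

22.0

Setup A: H = 7²/(2.5×0.004) + 7 ≈ 4907.0 mm; DoF = Df − Dn = 856.36 − 636.14 ≈ 220.22 mm.
Setup B: H = 40²/(1.8×0.018) + 40 ≈ 49422.7 mm; DoF = Df − Dn = 13645.6 − 8800.3 ≈ 4845.3 mm.
Ratio = 4845.3 / 220.22 ≈ 22.0.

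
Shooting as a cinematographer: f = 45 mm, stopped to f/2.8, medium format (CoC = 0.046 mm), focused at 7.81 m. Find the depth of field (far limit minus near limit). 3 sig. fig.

10.2 m

Hyperfocal distance H = f²/(N·c) + f = 45²/(2.8 × 0.046) + 45 = 2025/0.1288 + 45 ≈ 15767.0 mm ≈ 15.77 m.
Near limit Dn = s·(H − f)/(H + s − 2f) = 7810 × (15767.0 − 45) / (15767.0 + 7810 − 2 × 45) = 7810 × 15722.0 / 23487.0 ≈ 5228 mm.
Far limit Df = s·(H − f)/(H − s) = 7810 × (15767.0 − 45) / (15767.0 − 7810) = 7810 × 15722.0 / 7957.0 ≈ 15431 mm.
Depth of field = Df − Dn = 15431 − 5228 ≈ 10203 mm ≈ 10.2 m.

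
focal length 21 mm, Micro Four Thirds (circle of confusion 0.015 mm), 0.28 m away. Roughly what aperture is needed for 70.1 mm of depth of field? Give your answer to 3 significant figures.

Write h = H − f = f²/(N·c). The thin-lens limits are Dn = s·h/(h + (s−f)) and Df = s·h/(h − (s−f)), so DoF = Df − Dn = 2·s·(s−f)·h / (h² − (s−f)²).
That is a quadratic in h: DoF·h² − 2·s·(s−f)·h − DoF·(s−f)² = 0 ⇒ h = (s−f)·(s + √(s² + DoF²)) / DoF = 259 × (280 + √(280² + 70.1²)) / 70.1 = 259 × (280 + 288.642) / 70.1 ≈ 2101.0 mm.
Then N = f²/(c·h) = 21² / (0.015 × 2101.0) = 441 / 31.515 ≈ 14.

f/14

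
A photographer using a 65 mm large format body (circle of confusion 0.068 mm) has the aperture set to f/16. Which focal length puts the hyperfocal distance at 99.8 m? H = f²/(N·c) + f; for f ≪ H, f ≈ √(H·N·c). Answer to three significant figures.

From H = f²/(N·c) + f, with f ≪ H: f ≈ √(H·N·c) = √(99800 × 16 × 0.068) = √108582 ≈ 329.5 mm.
Exact: f² + N·c·f − N·c·H = 0 ⇒ f = (−N·c + √((N·c)² + 4·N·c·H))/2 = (−1.088 + √434331)/2 ≈ 328.97 mm ≈ 329 mm.

329 mm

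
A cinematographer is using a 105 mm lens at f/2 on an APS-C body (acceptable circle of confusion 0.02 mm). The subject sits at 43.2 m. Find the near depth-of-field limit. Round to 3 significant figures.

37.4 m

Hyperfocal distance H = f²/(N·c) + f = 105²/(2 × 0.02) + 105 = 11025/0.04 + 105 ≈ 275730.0 mm ≈ 275.7 m.
Near limit Dn = s·(H − f)/(H + s − 2f) = 43200 × (275730.0 − 105) / (275730.0 + 43200 − 2 × 105) = 43200 × 275625.0 / 318720.0 ≈ 37359 mm ≈ 37.4 m.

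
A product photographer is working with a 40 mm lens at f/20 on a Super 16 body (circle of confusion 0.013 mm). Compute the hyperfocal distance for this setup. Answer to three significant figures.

6.19 m

Hyperfocal distance H = f²/(N·c) + f = 40²/(20 × 0.013) + 40 = 1600/0.26 + 40 ≈ 6193.8 mm ≈ 6.19 m.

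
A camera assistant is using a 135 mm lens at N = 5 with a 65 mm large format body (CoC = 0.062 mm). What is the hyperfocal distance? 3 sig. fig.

Hyperfocal distance H = f²/(N·c) + f = 135²/(5 × 0.062) + 135 = 18225/0.31 + 135 ≈ 58925.3 mm ≈ 58.9 m.

58.9 m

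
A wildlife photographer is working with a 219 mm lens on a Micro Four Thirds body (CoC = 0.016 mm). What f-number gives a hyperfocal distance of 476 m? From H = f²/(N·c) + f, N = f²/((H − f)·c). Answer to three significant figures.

Rearrange H = f²/(N·c) + f for N: N = f² / ((H − f)·c).
N = 219² / ((476000 − 219) × 0.016) = 47961 / 7612 ≈ 6.30.

f/6.30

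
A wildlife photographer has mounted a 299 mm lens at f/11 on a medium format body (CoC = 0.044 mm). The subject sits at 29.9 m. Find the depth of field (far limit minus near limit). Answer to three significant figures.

Hyperfocal distance H = f²/(N·c) + f = 299²/(11 × 0.044) + 299 = 89401/0.484 + 299 ≈ 185011.8 mm ≈ 185.0 m.
Near limit Dn = s·(H − f)/(H + s − 2f) = 29900 × (185011.8 − 299) / (185011.8 + 29900 − 2 × 299) = 29900 × 184712.8 / 214313.8 ≈ 25770.2 mm.
Far limit Df = s·(H − f)/(H − s) = 29900 × (185011.8 − 299) / (185011.8 − 29900) = 29900 × 184712.8 / 155111.8 ≈ 35606.0 mm.
Depth of field = Df − Dn = 35606.0 − 25770.2 ≈ 9835.8 mm ≈ 9.84 m.

9.84 m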